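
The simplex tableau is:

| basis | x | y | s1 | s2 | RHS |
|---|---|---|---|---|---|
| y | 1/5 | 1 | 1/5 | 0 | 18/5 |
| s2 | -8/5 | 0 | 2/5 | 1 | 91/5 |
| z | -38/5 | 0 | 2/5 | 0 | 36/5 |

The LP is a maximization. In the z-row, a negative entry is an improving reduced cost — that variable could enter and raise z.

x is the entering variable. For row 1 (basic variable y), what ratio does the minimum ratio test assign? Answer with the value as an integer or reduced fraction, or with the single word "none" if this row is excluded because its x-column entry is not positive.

Ratio = RHS / (x entry) = (18/5) / (1/5) = 18.

18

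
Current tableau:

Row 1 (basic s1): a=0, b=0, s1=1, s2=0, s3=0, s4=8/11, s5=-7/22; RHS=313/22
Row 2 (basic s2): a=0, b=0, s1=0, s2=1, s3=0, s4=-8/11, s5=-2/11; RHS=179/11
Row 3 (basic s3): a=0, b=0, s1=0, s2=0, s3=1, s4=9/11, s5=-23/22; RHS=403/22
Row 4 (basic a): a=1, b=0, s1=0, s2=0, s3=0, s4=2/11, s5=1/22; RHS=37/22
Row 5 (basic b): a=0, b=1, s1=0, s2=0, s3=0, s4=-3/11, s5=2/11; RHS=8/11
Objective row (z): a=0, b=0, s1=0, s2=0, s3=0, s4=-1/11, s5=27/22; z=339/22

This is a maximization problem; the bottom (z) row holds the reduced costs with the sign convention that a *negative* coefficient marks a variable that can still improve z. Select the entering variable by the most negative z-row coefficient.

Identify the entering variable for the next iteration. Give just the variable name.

Objective-row coefficients: a: 0, b: 0, s1: 0, s2: 0, s3: 0, s4: -1/11, s5: 27/22.
The most negative is -1/11 in column s4, so s4 enters.

s4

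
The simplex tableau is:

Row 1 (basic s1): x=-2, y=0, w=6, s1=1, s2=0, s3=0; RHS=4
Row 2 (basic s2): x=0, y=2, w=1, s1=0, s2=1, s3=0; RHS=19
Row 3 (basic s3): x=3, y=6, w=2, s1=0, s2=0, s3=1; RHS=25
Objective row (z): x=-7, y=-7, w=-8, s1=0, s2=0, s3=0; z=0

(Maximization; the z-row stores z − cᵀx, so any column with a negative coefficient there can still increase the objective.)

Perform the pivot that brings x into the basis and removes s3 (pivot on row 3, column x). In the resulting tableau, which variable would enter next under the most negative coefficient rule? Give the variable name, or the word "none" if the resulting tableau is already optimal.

Pivot element 3. New z-row = old z-row − (-7)·(row 3/3).
Updated z-row coefficients: x: 0, y: 7, w: -10/3, s1: 0, s2: 0, s3: 7/3.
The most negative is -10/3 in column w, so w would enter next.

w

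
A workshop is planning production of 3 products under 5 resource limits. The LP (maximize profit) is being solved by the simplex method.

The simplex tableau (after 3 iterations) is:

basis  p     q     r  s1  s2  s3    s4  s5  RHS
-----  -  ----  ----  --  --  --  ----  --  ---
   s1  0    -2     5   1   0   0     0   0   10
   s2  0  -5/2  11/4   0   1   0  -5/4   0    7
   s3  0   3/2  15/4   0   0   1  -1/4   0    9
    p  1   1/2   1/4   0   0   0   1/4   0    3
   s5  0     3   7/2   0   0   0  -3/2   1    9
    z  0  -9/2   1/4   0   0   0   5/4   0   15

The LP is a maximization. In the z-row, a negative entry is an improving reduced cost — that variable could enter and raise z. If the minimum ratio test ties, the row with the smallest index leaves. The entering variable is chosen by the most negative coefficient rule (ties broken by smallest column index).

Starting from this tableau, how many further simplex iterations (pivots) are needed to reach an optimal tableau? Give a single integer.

pivot: q in, s5 out → z = 57/2
pivot: s4 in, p out → z = 63/2
No improving column remains; optimal.

2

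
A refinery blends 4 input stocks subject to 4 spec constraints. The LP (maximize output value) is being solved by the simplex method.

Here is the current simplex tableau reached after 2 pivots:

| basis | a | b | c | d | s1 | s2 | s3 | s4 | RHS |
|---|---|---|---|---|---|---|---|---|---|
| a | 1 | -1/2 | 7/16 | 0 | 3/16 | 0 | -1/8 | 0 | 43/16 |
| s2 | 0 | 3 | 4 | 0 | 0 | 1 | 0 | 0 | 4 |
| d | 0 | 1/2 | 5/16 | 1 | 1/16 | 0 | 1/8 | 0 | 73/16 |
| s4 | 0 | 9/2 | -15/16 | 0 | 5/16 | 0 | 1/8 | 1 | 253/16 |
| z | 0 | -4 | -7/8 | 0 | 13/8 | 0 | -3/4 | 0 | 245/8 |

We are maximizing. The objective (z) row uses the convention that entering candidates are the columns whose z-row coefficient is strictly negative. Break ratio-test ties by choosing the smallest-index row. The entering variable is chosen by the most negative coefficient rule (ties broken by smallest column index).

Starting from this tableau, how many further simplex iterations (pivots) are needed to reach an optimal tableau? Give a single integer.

pivot: b in, s2 out → z = 863/24
pivot: s3 in, d out → z = 178/3
No improving column remains; optimal.

2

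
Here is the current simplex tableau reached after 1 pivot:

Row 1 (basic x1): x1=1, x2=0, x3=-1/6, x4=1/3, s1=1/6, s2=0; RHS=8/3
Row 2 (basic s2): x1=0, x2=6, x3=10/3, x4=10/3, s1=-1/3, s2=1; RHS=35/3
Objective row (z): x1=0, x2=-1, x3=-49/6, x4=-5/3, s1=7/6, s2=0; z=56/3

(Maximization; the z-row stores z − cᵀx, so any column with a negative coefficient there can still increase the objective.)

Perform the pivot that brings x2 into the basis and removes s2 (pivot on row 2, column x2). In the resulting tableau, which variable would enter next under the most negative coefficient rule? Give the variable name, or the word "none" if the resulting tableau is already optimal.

x3

Pivot element 6. New z-row = old z-row − (-1)·(row 2/6).
Updated z-row coefficients: x1: 0, x2: 0, x3: -137/18, x4: -10/9, s1: 10/9, s2: 1/6.
The most negative is -137/18 in column x3, so x3 would enter next.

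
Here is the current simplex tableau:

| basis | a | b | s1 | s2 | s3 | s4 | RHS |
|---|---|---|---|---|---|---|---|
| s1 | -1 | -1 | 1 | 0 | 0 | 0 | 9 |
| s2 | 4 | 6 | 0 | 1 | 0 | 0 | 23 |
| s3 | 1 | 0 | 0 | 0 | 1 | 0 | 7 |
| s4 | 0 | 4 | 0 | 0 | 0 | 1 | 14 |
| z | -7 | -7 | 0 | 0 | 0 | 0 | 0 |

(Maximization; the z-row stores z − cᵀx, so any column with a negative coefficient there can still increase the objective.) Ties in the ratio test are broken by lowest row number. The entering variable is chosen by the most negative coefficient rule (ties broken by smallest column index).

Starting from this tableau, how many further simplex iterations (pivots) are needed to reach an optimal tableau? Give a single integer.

1

pivot: a in, s2 out → z = 161/4
No improving column remains; optimal.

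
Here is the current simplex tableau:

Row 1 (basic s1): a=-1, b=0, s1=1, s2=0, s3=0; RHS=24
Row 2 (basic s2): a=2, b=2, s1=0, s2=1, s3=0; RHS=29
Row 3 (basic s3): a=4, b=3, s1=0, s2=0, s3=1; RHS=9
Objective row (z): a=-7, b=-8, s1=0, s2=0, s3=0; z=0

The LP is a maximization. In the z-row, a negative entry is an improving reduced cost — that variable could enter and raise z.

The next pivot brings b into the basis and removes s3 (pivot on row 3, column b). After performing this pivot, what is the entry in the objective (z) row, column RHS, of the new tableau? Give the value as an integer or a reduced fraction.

Pivot element is row 3, column b: 3.
Normalize row 3: new (row 3, RHS) = 9/3 = 3.
z-row ← z-row − (-8)·(new row 3): 0 − (-8)·3 = 24.

24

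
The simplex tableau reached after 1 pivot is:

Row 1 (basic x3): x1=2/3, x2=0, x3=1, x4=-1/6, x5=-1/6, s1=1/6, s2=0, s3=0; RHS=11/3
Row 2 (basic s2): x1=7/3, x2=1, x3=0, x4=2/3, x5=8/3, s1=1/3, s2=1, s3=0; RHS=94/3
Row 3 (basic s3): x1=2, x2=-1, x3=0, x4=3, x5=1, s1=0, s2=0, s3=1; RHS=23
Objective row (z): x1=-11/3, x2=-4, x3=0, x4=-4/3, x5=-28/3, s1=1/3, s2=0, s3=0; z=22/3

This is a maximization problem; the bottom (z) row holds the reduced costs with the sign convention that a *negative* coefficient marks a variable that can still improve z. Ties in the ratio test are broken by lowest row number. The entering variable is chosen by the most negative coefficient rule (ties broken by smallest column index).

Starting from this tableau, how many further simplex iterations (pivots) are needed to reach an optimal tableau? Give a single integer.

pivot: x5 in, s2 out → z = 117
pivot: x2 in, x5 out → z = 398/3
No improving column remains; optimal.

2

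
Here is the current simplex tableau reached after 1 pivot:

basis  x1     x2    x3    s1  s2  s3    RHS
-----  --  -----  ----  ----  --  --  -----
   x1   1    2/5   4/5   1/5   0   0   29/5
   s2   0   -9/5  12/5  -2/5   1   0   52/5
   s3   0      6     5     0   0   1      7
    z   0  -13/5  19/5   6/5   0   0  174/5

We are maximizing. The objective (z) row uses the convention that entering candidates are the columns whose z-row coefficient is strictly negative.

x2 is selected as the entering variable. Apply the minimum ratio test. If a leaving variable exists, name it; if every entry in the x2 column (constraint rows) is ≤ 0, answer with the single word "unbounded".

s3

Ratios: row 1 (x1): (29/5)/(2/5) = 29/2; row 2 (s2): entry -9/5 ≤ 0, skip; row 3 (s3): 7/6 = 7/6.
Minimum ratio is in the s3 row, so s3 leaves.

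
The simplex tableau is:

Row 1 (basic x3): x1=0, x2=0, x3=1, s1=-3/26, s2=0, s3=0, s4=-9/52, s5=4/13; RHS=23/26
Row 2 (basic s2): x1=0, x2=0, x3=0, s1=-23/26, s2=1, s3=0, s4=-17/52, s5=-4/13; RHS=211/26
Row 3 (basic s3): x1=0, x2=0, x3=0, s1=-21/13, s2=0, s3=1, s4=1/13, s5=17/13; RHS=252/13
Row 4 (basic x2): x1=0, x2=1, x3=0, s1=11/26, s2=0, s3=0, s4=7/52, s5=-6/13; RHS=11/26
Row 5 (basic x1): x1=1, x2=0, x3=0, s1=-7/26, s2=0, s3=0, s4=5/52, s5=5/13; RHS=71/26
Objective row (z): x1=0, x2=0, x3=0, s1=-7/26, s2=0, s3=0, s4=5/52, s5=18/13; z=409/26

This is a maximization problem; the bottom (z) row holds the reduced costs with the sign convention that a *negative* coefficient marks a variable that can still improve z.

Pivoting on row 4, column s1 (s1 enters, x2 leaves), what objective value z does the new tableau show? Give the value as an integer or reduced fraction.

Minimum ratio for s1: (11/26)/(11/26) = 1.
z changes by −(z-row coeff of s1)·ratio = −(-7/26)·1 = 7/26.
New z = 409/26 + (7/26) = 16.

16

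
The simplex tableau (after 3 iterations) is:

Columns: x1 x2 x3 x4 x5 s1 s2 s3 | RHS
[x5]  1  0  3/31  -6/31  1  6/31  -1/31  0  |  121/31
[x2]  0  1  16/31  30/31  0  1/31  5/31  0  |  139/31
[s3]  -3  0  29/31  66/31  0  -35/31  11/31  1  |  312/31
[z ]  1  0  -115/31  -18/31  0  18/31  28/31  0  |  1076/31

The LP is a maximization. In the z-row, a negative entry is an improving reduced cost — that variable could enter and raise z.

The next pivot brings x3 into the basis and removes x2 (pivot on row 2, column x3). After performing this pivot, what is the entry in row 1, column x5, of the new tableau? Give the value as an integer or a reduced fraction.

Pivot element is row 2, column x3: 16/31.
Normalize row 2: new (row 2, x5) = 0/(16/31) = 0.
row 1 ← row 1 − (3/31)·(new row 2): 1 − (3/31)·0 = 1.

1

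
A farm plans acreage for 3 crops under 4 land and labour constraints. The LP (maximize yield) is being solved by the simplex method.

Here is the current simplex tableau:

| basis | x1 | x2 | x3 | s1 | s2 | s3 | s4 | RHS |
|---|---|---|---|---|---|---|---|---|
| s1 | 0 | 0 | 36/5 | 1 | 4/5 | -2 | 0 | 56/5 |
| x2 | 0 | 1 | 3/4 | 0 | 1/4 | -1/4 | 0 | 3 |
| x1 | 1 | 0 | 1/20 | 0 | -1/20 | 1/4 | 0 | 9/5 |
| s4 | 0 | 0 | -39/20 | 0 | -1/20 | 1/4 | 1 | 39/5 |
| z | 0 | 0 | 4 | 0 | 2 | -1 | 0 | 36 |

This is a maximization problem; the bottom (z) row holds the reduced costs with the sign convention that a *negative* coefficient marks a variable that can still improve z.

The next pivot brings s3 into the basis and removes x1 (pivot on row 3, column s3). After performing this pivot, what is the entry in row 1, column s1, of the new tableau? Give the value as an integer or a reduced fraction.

1

Pivot element is row 3, column s3: 1/4.
Normalize row 3: new (row 3, s1) = 0/(1/4) = 0.
row 1 ← row 1 − (-2)·(new row 3): 1 − (-2)·0 = 1.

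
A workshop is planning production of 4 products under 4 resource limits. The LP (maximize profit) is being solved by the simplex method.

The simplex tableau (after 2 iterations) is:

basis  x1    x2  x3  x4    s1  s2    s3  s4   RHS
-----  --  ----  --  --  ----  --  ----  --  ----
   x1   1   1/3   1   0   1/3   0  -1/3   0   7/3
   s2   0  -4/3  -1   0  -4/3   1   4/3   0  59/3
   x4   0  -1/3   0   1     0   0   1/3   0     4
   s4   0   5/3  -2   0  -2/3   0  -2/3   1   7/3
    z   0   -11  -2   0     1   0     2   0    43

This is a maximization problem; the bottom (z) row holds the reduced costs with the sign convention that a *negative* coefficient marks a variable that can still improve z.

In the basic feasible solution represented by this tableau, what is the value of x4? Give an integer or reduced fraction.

4

x4 is basic (row 3); its value is the RHS of that row: 4.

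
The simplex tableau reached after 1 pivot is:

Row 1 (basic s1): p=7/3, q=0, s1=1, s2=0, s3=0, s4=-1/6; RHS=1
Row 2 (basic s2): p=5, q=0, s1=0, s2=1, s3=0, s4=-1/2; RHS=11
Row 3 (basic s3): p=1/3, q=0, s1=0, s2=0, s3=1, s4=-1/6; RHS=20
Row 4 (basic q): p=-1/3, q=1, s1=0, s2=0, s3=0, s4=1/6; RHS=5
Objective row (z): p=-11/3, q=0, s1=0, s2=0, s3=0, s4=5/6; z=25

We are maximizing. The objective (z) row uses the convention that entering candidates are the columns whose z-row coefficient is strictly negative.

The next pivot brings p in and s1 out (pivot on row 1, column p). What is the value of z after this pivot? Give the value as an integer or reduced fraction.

Minimum ratio for p: 1/(7/3) = 3/7.
z changes by −(z-row coeff of p)·ratio = −(-11/3)·(3/7) = 11/7.
New z = 25 + (11/7) = 186/7.

186/7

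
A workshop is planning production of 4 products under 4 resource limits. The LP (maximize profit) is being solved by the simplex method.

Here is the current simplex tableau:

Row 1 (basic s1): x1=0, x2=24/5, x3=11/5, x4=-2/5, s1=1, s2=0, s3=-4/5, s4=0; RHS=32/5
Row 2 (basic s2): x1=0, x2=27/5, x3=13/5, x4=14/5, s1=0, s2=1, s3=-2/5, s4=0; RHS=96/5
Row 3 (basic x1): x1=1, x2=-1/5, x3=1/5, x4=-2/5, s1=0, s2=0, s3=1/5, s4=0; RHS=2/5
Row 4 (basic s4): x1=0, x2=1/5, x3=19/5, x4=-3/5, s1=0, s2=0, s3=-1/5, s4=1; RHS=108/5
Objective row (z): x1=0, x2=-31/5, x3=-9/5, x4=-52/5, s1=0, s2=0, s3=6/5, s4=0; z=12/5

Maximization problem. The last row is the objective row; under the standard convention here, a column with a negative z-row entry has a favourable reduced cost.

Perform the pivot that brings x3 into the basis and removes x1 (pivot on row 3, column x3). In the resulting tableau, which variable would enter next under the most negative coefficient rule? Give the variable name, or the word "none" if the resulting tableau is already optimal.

Pivot element 1/5. New z-row = old z-row − (-9/5)·(row 3/(1/5)).
Updated z-row coefficients: x1: 9, x2: -8, x3: 0, x4: -14, s1: 0, s2: 0, s3: 3, s4: 0.
The most negative is -14 in column x4, so x4 would enter next.

x4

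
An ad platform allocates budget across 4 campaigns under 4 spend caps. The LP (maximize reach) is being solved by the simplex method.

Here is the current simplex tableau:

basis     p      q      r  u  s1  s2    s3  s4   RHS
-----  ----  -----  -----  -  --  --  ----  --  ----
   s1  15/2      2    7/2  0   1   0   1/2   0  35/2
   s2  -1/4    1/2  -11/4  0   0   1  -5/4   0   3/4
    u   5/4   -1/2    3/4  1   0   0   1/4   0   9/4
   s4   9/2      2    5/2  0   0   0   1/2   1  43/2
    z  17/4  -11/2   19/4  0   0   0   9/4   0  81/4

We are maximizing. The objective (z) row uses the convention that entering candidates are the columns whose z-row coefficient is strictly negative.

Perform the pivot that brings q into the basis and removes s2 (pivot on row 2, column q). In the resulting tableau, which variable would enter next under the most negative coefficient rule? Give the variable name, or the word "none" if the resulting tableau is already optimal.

r

Pivot element 1/2. New z-row = old z-row − (-11/2)·(row 2/(1/2)).
Updated z-row coefficients: p: 3/2, q: 0, r: -51/2, u: 0, s1: 0, s2: 11, s3: -23/2, s4: 0.
The most negative is -51/2 in column r, so r would enter next.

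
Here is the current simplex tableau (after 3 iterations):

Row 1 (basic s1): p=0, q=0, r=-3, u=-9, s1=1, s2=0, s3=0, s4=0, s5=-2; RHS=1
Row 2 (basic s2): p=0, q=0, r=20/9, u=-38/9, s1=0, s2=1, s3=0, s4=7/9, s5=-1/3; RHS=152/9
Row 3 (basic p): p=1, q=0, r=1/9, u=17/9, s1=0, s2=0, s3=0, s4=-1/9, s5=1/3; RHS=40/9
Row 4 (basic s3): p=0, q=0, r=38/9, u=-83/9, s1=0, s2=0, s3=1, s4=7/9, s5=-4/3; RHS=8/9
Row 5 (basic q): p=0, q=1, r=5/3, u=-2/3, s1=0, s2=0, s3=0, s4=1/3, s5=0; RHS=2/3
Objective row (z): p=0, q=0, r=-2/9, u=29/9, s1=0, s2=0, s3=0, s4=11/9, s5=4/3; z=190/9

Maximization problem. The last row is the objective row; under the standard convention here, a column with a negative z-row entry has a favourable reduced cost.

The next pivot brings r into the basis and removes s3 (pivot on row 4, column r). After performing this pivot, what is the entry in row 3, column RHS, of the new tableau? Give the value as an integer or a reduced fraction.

84/19

Pivot element is row 4, column r: 38/9.
Normalize row 4: new (row 4, RHS) = (8/9)/(38/9) = 4/19.
row 3 ← row 3 − (1/9)·(new row 4): 40/9 − (1/9)·(4/19) = 84/19.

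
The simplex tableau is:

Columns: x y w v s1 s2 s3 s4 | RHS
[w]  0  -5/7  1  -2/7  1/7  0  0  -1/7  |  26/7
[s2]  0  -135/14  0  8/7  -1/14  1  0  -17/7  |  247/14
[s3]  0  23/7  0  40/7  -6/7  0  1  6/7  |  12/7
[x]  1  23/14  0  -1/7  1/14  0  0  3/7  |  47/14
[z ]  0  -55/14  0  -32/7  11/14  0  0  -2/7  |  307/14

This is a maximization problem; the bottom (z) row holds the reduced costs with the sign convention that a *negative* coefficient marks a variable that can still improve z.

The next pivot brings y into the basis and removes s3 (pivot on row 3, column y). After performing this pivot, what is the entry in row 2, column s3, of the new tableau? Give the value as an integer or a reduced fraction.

Pivot element is row 3, column y: 23/7.
Normalize row 3: new (row 3, s3) = 1/(23/7) = 7/23.
row 2 ← row 2 − (-135/14)·(new row 3): 0 − (-135/14)·(7/23) = 135/46.

135/46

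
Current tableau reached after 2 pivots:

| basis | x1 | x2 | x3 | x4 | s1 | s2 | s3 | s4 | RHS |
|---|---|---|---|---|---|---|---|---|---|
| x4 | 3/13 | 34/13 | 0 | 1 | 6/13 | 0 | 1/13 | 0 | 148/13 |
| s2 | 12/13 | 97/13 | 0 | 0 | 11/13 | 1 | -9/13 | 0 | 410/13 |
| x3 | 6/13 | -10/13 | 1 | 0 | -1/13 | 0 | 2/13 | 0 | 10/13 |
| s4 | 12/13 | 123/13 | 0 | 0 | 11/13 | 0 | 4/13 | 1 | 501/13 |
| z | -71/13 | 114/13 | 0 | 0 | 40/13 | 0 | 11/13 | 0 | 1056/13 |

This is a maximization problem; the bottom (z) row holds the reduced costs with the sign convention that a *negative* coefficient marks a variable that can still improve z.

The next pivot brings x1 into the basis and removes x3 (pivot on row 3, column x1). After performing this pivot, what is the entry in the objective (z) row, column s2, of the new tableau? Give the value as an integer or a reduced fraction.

0

Pivot element is row 3, column x1: 6/13.
Normalize row 3: new (row 3, s2) = 0/(6/13) = 0.
z-row ← z-row − (-71/13)·(new row 3): 0 − (-71/13)·0 = 0.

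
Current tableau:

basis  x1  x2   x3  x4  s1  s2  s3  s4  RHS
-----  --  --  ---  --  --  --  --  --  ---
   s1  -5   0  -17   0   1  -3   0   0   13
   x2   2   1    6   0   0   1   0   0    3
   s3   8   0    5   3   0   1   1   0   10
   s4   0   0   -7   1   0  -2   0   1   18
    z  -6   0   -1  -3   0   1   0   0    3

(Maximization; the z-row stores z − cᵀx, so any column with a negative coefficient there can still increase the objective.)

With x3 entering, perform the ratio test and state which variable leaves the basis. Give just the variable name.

x2

Ratios: row 1 (s1): entry -17 ≤ 0, skip; row 2 (x2): 3/6 = 1/2; row 3 (s3): 10/5 = 2; row 4 (s4): entry -7 ≤ 0, skip.
Minimum ratio 1/2 is in the x2 row, so x2 leaves.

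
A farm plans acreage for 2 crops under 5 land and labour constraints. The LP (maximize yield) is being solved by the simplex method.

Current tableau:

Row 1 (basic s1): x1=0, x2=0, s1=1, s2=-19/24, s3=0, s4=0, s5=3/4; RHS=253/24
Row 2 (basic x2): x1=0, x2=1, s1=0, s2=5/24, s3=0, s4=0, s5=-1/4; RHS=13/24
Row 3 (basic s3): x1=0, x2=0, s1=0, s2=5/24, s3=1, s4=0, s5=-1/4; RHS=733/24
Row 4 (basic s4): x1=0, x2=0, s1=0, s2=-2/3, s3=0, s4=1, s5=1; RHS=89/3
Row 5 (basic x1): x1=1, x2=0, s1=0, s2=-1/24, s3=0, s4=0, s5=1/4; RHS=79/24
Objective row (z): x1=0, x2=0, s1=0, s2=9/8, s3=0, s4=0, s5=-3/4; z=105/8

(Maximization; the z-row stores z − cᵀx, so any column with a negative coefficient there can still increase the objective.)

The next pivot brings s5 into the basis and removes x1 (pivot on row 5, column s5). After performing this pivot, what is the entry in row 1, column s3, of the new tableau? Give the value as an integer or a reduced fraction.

Pivot element is row 5, column s5: 1/4.
Normalize row 5: new (row 5, s3) = 0/(1/4) = 0.
row 1 ← row 1 − (3/4)·(new row 5): 0 − (3/4)·0 = 0.

0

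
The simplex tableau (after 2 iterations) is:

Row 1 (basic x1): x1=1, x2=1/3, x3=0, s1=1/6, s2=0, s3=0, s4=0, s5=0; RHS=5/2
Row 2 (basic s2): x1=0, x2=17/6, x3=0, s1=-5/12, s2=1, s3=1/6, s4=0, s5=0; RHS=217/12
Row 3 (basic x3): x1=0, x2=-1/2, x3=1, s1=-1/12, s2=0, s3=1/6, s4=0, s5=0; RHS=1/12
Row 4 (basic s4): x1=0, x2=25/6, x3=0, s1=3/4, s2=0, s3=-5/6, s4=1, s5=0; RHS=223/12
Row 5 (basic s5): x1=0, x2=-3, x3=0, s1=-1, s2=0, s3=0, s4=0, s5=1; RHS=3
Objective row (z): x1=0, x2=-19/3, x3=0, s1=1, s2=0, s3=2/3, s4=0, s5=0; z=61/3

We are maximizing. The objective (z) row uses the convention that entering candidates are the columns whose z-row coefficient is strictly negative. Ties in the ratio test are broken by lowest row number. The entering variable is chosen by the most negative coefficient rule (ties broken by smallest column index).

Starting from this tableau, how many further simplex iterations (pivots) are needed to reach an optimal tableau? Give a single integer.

pivot: x2 in, s4 out → z = 2429/50
pivot: s3 in, s2 out → z = 2917/55
No improving column remains; optimal.

2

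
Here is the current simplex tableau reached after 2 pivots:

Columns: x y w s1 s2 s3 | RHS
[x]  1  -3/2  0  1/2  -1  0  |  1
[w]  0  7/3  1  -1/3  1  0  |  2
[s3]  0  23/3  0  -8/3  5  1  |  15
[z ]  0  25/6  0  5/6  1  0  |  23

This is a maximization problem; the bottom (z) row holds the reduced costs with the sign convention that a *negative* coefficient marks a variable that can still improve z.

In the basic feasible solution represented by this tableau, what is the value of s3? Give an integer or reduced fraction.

s3 is basic (row 3); its value is the RHS of that row: 15.

15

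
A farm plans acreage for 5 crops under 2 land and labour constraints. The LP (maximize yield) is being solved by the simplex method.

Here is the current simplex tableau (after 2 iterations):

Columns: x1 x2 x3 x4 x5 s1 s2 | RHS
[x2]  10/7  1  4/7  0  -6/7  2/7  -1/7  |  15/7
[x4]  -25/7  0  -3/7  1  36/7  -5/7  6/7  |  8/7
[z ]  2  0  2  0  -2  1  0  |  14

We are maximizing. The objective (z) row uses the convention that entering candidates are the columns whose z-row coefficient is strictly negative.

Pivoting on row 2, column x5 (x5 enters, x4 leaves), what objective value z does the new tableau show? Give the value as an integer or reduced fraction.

130/9

Minimum ratio for x5: (8/7)/(36/7) = 2/9.
z changes by −(z-row coeff of x5)·ratio = −(-2)·(2/9) = 4/9.
New z = 14 + (4/9) = 130/9.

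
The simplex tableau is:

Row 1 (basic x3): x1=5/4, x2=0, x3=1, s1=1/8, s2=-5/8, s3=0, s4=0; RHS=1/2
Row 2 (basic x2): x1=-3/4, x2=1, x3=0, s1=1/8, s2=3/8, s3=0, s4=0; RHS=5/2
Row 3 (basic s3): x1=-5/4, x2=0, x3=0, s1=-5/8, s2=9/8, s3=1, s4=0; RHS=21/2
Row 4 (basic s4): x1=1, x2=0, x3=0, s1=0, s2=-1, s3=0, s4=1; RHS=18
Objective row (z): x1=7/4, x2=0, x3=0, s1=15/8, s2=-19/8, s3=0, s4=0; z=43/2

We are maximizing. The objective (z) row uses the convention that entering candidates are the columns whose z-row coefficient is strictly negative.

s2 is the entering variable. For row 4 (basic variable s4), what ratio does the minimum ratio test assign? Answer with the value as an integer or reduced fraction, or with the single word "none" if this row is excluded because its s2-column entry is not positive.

none

The s2 entry in row 4 is -1 ≤ 0, so this row gives no ratio.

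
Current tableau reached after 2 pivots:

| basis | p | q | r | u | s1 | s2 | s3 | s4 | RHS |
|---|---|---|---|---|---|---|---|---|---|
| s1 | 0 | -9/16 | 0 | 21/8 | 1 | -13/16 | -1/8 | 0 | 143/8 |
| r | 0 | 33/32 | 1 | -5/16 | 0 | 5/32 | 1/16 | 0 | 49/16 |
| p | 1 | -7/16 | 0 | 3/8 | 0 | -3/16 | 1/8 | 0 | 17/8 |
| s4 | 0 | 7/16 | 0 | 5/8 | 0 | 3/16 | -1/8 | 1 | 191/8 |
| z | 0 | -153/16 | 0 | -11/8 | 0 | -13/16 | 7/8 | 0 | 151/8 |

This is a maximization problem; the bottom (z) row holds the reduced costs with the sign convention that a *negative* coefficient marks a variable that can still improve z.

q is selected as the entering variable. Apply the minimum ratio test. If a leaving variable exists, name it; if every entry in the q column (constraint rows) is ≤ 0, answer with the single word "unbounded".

r

Ratios: row 1 (s1): entry -9/16 ≤ 0, skip; row 2 (r): (49/16)/(33/32) = 98/33; row 3 (p): entry -7/16 ≤ 0, skip; row 4 (s4): (191/8)/(7/16) = 382/7.
Minimum ratio is in the r row, so r leaves.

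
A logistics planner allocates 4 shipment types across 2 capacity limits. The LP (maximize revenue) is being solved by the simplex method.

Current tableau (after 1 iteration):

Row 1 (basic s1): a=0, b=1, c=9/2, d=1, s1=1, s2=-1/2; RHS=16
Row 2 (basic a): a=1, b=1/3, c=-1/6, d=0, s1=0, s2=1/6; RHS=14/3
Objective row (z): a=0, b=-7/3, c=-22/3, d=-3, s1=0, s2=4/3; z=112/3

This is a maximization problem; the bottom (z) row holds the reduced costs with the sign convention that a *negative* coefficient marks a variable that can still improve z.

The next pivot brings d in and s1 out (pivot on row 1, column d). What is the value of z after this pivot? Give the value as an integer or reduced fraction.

Minimum ratio for d: 16/1 = 16.
z changes by −(z-row coeff of d)·ratio = −(-3)·16 = 48.
New z = 112/3 + 48 = 256/3.

256/3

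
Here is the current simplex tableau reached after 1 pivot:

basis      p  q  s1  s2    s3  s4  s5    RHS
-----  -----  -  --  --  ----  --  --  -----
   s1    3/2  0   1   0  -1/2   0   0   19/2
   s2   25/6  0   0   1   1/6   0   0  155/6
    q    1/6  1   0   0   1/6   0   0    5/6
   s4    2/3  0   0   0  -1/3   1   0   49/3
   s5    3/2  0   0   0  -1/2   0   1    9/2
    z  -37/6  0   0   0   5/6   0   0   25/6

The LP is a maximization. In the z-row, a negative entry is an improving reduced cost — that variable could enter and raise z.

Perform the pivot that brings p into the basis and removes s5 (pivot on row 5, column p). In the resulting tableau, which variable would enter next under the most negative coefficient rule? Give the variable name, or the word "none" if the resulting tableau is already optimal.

Pivot element 3/2. New z-row = old z-row − (-37/6)·(row 5/(3/2)).
Updated z-row coefficients: p: 0, q: 0, s1: 0, s2: 0, s3: -11/9, s4: 0, s5: 37/9.
The most negative is -11/9 in column s3, so s3 would enter next.

s3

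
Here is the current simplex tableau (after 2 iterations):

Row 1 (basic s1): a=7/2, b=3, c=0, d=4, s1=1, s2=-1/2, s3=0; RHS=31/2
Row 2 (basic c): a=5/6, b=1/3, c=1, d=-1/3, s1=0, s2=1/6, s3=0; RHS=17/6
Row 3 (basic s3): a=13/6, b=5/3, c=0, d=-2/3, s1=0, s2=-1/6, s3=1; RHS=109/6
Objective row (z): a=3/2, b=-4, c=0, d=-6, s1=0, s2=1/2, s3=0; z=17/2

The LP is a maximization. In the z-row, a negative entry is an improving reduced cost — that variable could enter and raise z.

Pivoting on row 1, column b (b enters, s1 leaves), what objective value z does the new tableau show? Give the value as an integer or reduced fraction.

Minimum ratio for b: (31/2)/3 = 31/6.
z changes by −(z-row coeff of b)·ratio = −(-4)·(31/6) = 62/3.
New z = 17/2 + (62/3) = 175/6.

175/6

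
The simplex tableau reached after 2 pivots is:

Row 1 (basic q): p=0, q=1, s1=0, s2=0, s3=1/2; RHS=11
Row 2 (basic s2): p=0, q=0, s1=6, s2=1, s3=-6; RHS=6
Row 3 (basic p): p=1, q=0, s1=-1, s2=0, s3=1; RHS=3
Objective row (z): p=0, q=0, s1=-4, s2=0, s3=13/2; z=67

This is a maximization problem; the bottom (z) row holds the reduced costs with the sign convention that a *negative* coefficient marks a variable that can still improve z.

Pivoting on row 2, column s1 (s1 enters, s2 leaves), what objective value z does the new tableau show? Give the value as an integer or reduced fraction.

Minimum ratio for s1: 6/6 = 1.
z changes by −(z-row coeff of s1)·ratio = −(-4)·1 = 4.
New z = 67 + 4 = 71.

71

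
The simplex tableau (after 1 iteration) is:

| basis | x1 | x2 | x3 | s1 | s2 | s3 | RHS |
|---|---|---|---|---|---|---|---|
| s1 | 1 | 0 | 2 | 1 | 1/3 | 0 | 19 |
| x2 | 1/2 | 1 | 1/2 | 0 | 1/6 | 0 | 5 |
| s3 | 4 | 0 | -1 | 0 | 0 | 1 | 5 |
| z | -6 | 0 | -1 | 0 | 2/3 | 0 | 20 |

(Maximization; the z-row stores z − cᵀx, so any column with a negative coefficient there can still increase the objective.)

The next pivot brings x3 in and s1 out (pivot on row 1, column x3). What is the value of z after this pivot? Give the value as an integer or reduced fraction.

59/2

Minimum ratio for x3: 19/2 = 19/2.
z changes by −(z-row coeff of x3)·ratio = −(-1)·(19/2) = 19/2.
New z = 20 + (19/2) = 59/2.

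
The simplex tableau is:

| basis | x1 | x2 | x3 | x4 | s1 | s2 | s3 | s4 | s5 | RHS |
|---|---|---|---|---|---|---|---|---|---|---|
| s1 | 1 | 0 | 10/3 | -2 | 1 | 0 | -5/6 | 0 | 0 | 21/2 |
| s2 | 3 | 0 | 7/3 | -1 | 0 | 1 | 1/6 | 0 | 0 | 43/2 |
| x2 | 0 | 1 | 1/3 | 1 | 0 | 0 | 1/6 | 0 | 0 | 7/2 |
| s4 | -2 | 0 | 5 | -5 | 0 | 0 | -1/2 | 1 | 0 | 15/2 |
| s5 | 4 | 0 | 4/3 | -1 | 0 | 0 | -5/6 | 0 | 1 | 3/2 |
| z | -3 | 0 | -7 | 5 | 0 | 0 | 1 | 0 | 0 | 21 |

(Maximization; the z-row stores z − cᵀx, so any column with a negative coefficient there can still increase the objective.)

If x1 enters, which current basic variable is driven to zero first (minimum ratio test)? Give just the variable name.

Ratios: row 1 (s1): (21/2)/1 = 21/2; row 2 (s2): (43/2)/3 = 43/6; row 3 (x2): entry 0 ≤ 0, skip; row 4 (s4): entry -2 ≤ 0, skip; row 5 (s5): (3/2)/4 = 3/8.
Minimum ratio 3/8 is in the s5 row, so s5 leaves.

s5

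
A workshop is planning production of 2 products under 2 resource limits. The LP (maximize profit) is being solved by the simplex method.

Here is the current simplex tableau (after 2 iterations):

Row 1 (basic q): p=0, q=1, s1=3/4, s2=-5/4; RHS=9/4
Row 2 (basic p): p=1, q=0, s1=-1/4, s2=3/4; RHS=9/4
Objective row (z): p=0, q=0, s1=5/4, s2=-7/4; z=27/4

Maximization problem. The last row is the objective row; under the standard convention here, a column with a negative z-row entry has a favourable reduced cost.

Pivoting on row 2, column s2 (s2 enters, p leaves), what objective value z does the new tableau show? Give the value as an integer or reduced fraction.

12

Minimum ratio for s2: (9/4)/(3/4) = 3.
z changes by −(z-row coeff of s2)·ratio = −(-7/4)·3 = 21/4.
New z = 27/4 + (21/4) = 12.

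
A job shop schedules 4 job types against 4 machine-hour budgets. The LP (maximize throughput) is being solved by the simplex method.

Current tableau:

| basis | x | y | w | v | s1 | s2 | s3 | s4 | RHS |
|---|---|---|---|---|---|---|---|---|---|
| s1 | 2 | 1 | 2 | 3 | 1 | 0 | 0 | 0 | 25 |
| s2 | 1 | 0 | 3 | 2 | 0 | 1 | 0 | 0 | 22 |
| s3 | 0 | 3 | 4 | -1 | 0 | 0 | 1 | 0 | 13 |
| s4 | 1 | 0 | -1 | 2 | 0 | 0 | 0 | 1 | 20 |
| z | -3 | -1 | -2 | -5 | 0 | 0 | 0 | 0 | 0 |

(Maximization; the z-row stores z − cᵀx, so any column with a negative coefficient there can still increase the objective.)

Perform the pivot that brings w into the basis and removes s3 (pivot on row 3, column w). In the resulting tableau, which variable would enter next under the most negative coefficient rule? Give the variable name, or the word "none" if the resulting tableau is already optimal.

v

Pivot element 4. New z-row = old z-row − (-2)·(row 3/4).
Updated z-row coefficients: x: -3, y: 1/2, w: 0, v: -11/2, s1: 0, s2: 0, s3: 1/2, s4: 0.
The most negative is -11/2 in column v, so v would enter next.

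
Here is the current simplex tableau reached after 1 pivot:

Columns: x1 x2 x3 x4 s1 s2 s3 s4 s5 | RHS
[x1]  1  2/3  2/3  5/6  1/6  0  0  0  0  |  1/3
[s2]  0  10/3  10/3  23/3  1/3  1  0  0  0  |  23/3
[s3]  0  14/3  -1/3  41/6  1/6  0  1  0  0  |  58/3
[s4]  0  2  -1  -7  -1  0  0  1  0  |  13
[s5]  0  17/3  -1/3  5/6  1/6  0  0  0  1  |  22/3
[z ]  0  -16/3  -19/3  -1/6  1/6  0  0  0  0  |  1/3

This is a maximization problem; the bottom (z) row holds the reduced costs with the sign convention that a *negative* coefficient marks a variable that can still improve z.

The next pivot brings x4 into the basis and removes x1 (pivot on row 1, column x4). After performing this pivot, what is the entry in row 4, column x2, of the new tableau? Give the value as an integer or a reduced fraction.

38/5

Pivot element is row 1, column x4: 5/6.
Normalize row 1: new (row 1, x2) = (2/3)/(5/6) = 4/5.
row 4 ← row 4 − (-7)·(new row 1): 2 − (-7)·(4/5) = 38/5.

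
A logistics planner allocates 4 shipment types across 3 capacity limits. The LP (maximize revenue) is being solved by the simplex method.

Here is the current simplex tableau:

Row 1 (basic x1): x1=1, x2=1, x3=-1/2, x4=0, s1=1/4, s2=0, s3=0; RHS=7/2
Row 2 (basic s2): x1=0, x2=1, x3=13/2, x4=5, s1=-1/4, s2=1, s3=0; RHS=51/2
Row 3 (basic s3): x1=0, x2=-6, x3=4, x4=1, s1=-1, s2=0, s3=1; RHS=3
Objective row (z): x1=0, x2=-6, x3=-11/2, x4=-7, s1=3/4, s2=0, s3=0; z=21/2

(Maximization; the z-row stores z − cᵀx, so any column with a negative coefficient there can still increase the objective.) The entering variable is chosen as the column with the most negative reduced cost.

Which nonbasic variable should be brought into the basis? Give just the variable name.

x4

Objective-row coefficients: x1: 0, x2: -6, x3: -11/2, x4: -7, s1: 3/4, s2: 0, s3: 0.
The most negative is -7 in column x4, so x4 enters.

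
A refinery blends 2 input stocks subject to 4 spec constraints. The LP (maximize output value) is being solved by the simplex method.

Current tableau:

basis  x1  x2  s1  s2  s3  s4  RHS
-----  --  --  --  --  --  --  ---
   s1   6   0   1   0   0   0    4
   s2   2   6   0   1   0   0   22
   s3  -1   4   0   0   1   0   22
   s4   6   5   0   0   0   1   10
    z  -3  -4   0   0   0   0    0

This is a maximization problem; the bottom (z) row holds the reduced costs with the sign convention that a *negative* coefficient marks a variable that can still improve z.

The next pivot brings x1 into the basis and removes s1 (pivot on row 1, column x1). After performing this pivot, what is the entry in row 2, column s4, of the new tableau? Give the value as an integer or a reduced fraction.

0

Pivot element is row 1, column x1: 6.
Normalize row 1: new (row 1, s4) = 0/6 = 0.
row 2 ← row 2 − 2·(new row 1): 0 − 2·0 = 0.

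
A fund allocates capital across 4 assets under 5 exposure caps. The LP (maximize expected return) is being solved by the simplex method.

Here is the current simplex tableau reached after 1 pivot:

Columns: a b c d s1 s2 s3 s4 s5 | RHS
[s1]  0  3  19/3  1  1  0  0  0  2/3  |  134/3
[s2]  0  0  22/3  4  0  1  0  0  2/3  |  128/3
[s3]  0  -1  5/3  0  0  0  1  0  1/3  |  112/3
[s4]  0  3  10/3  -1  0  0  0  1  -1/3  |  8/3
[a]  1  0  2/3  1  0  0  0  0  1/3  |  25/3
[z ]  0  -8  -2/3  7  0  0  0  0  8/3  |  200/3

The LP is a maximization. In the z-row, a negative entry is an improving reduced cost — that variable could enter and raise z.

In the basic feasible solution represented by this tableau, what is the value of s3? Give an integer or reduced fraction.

s3 is basic (row 3); its value is the RHS of that row: 112/3.

112/3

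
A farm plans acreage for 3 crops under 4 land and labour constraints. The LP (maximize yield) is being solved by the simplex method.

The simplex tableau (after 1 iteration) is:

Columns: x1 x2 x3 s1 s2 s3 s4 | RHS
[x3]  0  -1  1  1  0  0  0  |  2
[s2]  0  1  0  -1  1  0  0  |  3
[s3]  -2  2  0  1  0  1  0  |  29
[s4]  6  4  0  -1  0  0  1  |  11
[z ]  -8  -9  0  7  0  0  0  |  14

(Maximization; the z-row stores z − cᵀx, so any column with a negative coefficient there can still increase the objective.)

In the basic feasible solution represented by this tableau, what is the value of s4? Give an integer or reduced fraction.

s4 is basic (row 4); its value is the RHS of that row: 11.

11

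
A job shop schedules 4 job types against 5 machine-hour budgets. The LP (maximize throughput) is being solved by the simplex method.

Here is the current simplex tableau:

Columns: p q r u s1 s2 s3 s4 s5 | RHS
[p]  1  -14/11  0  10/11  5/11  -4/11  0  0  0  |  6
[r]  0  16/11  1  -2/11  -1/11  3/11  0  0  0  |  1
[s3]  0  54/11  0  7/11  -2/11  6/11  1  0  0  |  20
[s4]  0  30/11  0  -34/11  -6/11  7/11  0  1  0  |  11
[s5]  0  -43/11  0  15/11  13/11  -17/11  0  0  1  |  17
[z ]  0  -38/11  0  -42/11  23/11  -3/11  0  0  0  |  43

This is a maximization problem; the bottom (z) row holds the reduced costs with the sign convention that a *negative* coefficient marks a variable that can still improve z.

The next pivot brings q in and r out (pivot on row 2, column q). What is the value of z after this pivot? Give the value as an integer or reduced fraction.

363/8

Minimum ratio for q: 1/(16/11) = 11/16.
z changes by −(z-row coeff of q)·ratio = −(-38/11)·(11/16) = 19/8.
New z = 43 + (19/8) = 363/8.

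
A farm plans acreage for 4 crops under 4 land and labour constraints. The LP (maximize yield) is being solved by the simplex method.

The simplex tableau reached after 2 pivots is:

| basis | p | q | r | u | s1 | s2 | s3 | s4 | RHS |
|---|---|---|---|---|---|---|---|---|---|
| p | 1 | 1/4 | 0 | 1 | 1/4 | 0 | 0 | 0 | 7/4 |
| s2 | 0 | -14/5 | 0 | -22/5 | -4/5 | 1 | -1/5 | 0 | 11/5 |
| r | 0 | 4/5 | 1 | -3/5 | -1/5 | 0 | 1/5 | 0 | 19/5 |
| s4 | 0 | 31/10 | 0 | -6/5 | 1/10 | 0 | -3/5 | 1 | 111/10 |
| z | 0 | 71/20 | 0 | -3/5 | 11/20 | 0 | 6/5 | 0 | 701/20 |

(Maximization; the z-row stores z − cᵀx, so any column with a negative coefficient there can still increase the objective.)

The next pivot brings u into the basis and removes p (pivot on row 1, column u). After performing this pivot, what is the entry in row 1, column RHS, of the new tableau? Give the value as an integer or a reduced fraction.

Pivot element is row 1, column u: 1.
Normalize row 1: new (row 1, RHS) = (7/4)/1 = 7/4.
Row 1 is the pivot row, so the entry is 7/4.

7/4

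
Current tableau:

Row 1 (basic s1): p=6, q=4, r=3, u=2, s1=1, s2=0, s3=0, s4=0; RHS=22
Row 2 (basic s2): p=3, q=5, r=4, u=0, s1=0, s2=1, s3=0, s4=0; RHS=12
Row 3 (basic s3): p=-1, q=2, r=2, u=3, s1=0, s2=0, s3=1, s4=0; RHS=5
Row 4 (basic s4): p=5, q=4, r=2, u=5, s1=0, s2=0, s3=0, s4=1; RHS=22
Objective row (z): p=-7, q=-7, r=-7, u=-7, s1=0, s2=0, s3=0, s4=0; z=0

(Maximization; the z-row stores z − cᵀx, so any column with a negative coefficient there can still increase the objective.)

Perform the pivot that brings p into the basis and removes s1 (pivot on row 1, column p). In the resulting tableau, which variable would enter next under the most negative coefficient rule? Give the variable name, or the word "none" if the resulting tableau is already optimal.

Pivot element 6. New z-row = old z-row − (-7)·(row 1/6).
Updated z-row coefficients: p: 0, q: -7/3, r: -7/2, u: -14/3, s1: 7/6, s2: 0, s3: 0, s4: 0.
The most negative is -14/3 in column u, so u would enter next.

u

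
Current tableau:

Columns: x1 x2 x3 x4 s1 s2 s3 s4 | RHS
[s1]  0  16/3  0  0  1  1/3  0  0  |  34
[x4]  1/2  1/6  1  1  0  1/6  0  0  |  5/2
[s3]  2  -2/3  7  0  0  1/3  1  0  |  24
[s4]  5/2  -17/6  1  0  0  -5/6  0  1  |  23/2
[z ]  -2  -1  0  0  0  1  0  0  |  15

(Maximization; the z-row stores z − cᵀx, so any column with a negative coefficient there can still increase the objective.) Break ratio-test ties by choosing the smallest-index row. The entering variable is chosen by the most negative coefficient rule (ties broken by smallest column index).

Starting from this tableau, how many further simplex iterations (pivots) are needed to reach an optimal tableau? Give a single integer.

3

pivot: x1 in, s4 out → z = 121/5
pivot: x2 in, x4 out → z = 276/11
pivot: s4 in, s1 out → z = 217/8
No improving column remains; optimal.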